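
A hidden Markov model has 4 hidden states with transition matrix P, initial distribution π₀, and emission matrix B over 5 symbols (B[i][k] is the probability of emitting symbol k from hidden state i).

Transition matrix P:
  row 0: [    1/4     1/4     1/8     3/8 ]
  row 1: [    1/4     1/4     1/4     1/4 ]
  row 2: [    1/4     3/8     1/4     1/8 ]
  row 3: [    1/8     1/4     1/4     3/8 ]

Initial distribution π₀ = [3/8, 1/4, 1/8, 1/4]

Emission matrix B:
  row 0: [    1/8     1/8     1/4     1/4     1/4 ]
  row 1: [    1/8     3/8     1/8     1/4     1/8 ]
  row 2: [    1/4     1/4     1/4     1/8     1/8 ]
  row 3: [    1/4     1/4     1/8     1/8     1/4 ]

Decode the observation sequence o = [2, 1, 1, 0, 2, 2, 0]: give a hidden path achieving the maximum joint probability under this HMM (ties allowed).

t=0: δ = [9.375e-02, 3.125e-02, 3.125e-02, 3.125e-02]  (obs o_0=2)
t=1: δ = [2.930e-03, 8.789e-03, 2.930e-03, 8.789e-03]  ψ = [0, 0, 0, 0]  (obs o_1=1)
t=2: δ = [2.747e-04, 8.240e-04, 5.493e-04, 8.240e-04]  ψ = [1, 1, 1, 3]  (obs o_2=1)
t=3: δ = [2.575e-05, 2.575e-05, 5.150e-05, 7.725e-05]  ψ = [1, 1, 1, 3]  (obs o_3=0)
t=4: δ = [3.219e-06, 2.414e-06, 4.828e-06, 3.621e-06]  ψ = [2, 2, 3, 3]  (obs o_4=2)
t=5: δ = [3.017e-07, 2.263e-07, 3.017e-07, 1.697e-07]  ψ = [2, 2, 2, 3]  (obs o_5=2)
t=6: δ = [9.430e-09, 1.414e-08, 1.886e-08, 2.829e-08]  ψ = [0, 2, 2, 0]  (obs o_6=0)
backtrack: best end state = 3; path = [0, 3, 3, 3, 2, 0, 3]

path = [0, 3, 3, 3, 2, 0, 3]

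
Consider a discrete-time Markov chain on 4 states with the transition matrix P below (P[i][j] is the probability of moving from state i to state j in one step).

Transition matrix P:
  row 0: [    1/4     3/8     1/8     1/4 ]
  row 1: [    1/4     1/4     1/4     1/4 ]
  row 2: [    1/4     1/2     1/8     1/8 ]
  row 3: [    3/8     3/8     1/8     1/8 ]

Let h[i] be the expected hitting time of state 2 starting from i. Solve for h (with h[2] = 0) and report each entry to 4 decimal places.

First-step conditioning: h[2] = 0; for i ≠ 2, h[i] = 1 + Σ_k P[i][k]·h[k].
  h[0] = 1 + 1/4·h[0] + 3/8·h[1] + 1/4·h[3]
  h[1] = 1 + 1/4·h[0] + 1/4·h[1] + 1/4·h[3]
  h[3] = 1 + 3/8·h[0] + 3/8·h[1] + 1/8·h[3]
Solving the 3×3 linear system over states ≠ 2 gives exactly h = [6, 16/3, 0, 6] (h[2] = 0 is the target).

h = [6.0000, 5.3333, 0.0000, 6.0000]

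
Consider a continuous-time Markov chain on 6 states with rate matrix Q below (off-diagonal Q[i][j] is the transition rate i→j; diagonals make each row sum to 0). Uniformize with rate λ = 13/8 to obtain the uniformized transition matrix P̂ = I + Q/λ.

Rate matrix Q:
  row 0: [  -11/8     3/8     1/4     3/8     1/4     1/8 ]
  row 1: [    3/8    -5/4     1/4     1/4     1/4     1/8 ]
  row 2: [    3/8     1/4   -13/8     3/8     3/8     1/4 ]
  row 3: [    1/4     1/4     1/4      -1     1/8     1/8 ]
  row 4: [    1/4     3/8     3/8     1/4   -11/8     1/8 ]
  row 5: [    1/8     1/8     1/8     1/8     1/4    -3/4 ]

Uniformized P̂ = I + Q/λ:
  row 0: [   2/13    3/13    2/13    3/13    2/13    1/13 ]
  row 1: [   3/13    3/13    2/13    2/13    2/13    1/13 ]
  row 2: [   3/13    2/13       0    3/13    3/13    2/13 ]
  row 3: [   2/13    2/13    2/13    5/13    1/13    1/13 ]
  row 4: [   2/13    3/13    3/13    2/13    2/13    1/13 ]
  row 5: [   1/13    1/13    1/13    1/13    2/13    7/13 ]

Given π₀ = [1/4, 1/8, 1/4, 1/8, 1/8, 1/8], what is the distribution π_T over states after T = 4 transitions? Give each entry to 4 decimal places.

π = [0.1655, 0.1796, 0.1326, 0.2139, 0.1475, 0.1608]

t=0: π = [0.2500, 0.1250, 0.2500, 0.1250, 0.1250, 0.1250]
t=1: π = [0.1731, 0.1827, 0.1154, 0.2115, 0.1635, 0.1538]
t=2: π = [0.1649, 0.1820, 0.1368, 0.2130, 0.1464, 0.1568]
t=3: π = [0.1663, 0.1797, 0.1320, 0.2142, 0.1480, 0.1598]
t=4: π = [0.1655, 0.1796, 0.1326, 0.2139, 0.1475, 0.1608]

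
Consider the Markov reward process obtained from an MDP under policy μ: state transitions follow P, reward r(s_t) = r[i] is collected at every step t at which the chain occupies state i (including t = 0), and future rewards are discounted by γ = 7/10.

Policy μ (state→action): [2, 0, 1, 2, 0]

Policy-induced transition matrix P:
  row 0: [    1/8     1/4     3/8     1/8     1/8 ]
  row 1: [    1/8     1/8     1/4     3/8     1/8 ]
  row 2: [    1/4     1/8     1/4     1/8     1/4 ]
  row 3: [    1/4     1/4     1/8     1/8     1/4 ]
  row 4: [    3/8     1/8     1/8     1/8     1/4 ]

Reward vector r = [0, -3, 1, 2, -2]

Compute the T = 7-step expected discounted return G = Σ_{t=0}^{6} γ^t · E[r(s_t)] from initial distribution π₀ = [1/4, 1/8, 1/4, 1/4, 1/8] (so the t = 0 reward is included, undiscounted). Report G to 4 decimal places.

t=0: π = [0.2500, 0.1250, 0.2500, 0.2500, 0.1250], E[r] = 0.1250, γ^t·E[r] = 0.125000, running G = 0.125000
t=1: π = [0.2188, 0.1875, 0.2344, 0.1563, 0.2031], E[r] = -0.4219, γ^t·E[r] = -0.295313, running G = -0.170313
t=2: π = [0.2246, 0.1719, 0.2324, 0.1719, 0.1992], E[r] = -0.3379, γ^t·E[r] = -0.165566, running G = -0.335879
t=3: π = [0.2253, 0.1746, 0.2317, 0.1680, 0.2004], E[r] = -0.3569, γ^t·E[r] = -0.122428, running G = -0.458307
t=4: π = [0.2251, 0.1742, 0.2321, 0.1686, 0.2000], E[r] = -0.3531, γ^t·E[r] = -0.084784, running G = -0.543091
t=5: π = [0.2251, 0.1742, 0.2321, 0.1685, 0.2001], E[r] = -0.3537, γ^t·E[r] = -0.059446, running G = -0.602537
t=6: π = [0.2251, 0.1742, 0.2321, 0.1686, 0.2001], E[r] = -0.3536, γ^t·E[r] = -0.041603, running G = -0.644140

G = -0.6441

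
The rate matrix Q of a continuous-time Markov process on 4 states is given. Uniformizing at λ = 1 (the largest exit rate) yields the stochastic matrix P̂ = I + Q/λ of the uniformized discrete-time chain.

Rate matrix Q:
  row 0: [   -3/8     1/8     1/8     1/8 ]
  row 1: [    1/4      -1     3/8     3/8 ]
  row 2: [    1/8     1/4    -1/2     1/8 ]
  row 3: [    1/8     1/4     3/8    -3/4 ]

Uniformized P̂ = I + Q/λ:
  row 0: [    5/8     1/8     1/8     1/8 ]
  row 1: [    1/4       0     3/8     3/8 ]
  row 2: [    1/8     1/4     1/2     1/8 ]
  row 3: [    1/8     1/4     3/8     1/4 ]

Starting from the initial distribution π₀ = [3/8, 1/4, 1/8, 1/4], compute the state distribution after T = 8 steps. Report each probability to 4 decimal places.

t=0: π = [0.3750, 0.2500, 0.1250, 0.2500]
t=1: π = [0.3438, 0.1406, 0.2969, 0.2188]
t=2: π = [0.3145, 0.1719, 0.3262, 0.1875]
t=3: π = [0.3037, 0.1677, 0.3372, 0.1914]
t=4: π = [0.2978, 0.1701, 0.3412, 0.1909]
t=5: π = [0.2952, 0.1702, 0.3432, 0.1914]
t=6: π = [0.2939, 0.1705, 0.3441, 0.1915]
t=7: π = [0.2933, 0.1706, 0.3445, 0.1916]
t=8: π = [0.2930, 0.1707, 0.3448, 0.1916]

π = [0.2930, 0.1707, 0.3448, 0.1916]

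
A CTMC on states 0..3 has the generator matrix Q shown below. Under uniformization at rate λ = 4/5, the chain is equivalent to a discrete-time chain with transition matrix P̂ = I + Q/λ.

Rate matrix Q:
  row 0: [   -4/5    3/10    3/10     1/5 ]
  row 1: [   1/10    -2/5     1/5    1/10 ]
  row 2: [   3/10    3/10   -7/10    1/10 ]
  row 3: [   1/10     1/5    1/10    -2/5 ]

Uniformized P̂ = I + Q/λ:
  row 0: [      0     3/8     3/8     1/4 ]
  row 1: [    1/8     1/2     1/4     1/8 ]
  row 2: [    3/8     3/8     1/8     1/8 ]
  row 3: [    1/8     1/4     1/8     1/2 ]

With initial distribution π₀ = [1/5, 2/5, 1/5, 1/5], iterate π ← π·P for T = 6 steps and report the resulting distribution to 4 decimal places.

π = [0.1587, 0.3955, 0.2141, 0.2317]

t=0: π = [0.2000, 0.4000, 0.2000, 0.2000]
t=1: π = [0.1500, 0.4000, 0.2250, 0.2250]
t=2: π = [0.1625, 0.3969, 0.2125, 0.2281]
t=3: π = [0.1578, 0.3961, 0.2152, 0.2309]
t=4: π = [0.1591, 0.3957, 0.2140, 0.2313]
t=5: π = [0.1586, 0.3955, 0.2142, 0.2316]
t=6: π = [0.1587, 0.3955, 0.2141, 0.2317]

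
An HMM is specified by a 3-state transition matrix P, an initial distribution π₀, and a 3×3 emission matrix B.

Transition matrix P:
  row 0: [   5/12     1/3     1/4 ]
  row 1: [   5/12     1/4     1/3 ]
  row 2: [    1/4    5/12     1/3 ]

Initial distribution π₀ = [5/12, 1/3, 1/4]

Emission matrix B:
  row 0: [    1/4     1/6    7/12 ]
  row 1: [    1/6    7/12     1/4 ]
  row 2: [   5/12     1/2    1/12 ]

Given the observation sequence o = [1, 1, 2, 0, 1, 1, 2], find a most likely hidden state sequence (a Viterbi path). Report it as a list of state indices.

t=0: δ = [6.944e-02, 1.944e-01, 1.250e-01]  (obs o_0=1)
t=1: δ = [1.350e-02, 3.038e-02, 3.241e-02]  ψ = [1, 2, 1]  (obs o_1=1)
t=2: δ = [7.385e-03, 3.376e-03, 9.002e-04]  ψ = [1, 2, 2]  (obs o_2=2)
t=3: δ = [7.692e-04, 4.103e-04, 7.692e-04]  ψ = [0, 0, 0]  (obs o_3=0)
t=4: δ = [5.342e-05, 1.870e-04, 1.282e-04]  ψ = [0, 2, 2]  (obs o_4=1)
t=5: δ = [1.298e-05, 3.116e-05, 3.116e-05]  ψ = [1, 2, 1]  (obs o_5=1)
t=6: δ = [7.574e-06, 3.246e-06, 8.656e-07]  ψ = [1, 2, 1]  (obs o_6=2)
backtrack: best end state = 0; path = [2, 1, 0, 2, 2, 1, 0]

path = [2, 1, 0, 2, 2, 1, 0]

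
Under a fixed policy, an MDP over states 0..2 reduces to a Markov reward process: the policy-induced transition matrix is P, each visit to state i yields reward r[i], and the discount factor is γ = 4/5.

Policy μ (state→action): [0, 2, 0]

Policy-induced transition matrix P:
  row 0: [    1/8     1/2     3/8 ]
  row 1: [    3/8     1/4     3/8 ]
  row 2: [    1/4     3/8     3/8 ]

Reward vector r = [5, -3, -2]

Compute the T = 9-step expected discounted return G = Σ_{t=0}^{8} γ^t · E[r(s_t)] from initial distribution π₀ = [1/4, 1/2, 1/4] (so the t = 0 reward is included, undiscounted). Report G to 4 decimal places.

G = -2.3977

t=0: π = [0.2500, 0.5000, 0.2500], E[r] = -0.7500, γ^t·E[r] = -0.750000, running G = -0.750000
t=1: π = [0.2813, 0.3438, 0.3750], E[r] = -0.3750, γ^t·E[r] = -0.300000, running G = -1.050000
t=2: π = [0.2578, 0.3672, 0.3750], E[r] = -0.5625, γ^t·E[r] = -0.360000, running G = -1.410000
t=3: π = [0.2637, 0.3613, 0.3750], E[r] = -0.5156, γ^t·E[r] = -0.264000, running G = -1.674000
t=4: π = [0.2622, 0.3628, 0.3750], E[r] = -0.5273, γ^t·E[r] = -0.216000, running G = -1.890000
t=5: π = [0.2626, 0.3624, 0.3750], E[r] = -0.5244, γ^t·E[r] = -0.171840, running G = -2.061840
t=6: π = [0.2625, 0.3625, 0.3750], E[r] = -0.5251, γ^t·E[r] = -0.137664, running G = -2.199504
t=7: π = [0.2625, 0.3625, 0.3750], E[r] = -0.5250, γ^t·E[r] = -0.110093, running G = -2.309597
t=8: π = [0.2625, 0.3625, 0.3750], E[r] = -0.5250, γ^t·E[r] = -0.088082, running G = -2.397679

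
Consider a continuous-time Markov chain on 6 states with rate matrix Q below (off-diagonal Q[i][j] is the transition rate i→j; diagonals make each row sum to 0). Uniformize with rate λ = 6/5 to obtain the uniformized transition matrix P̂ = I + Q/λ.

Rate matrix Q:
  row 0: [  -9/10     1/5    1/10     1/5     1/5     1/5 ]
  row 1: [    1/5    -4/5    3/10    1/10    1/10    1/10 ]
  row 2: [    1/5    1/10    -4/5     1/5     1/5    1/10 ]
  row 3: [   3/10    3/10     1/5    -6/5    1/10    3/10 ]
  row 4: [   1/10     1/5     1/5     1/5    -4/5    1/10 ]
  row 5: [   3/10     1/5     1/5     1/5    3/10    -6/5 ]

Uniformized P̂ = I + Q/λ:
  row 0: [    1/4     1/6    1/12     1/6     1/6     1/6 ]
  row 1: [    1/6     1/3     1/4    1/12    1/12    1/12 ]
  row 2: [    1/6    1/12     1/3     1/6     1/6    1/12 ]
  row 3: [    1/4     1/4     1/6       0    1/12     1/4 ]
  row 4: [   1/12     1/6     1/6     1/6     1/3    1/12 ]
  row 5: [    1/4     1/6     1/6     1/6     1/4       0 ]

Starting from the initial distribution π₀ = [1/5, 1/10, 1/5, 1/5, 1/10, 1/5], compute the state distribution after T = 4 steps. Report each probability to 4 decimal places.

t=0: π = [0.2000, 0.1000, 0.2000, 0.2000, 0.1000, 0.2000]
t=1: π = [0.2083, 0.1833, 0.1917, 0.1250, 0.1750, 0.1167]
t=2: π = [0.1896, 0.1917, 0.1965, 0.1306, 0.1799, 0.1118]
t=3: π = [0.1877, 0.1931, 0.1996, 0.1289, 0.1791, 0.1116]
t=4: π = [0.1874, 0.1930, 0.2004, 0.1291, 0.1790, 0.1112]

π = [0.1874, 0.1930, 0.2004, 0.1291, 0.1790, 0.1112]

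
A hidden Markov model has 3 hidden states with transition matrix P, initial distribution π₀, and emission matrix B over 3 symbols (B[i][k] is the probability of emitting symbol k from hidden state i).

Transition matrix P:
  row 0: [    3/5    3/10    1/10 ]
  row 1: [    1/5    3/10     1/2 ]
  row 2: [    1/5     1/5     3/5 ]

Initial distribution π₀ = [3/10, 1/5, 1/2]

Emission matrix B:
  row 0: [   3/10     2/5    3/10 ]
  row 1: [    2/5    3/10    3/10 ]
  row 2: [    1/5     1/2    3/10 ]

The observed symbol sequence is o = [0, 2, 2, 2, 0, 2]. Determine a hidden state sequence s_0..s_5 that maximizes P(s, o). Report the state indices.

t=0: δ = [9.000e-02, 8.000e-02, 1.000e-01]  (obs o_0=0)
t=1: δ = [1.620e-02, 8.100e-03, 1.800e-02]  ψ = [0, 0, 2]  (obs o_1=2)
t=2: δ = [2.916e-03, 1.458e-03, 3.240e-03]  ψ = [0, 0, 2]  (obs o_2=2)
t=3: δ = [5.249e-04, 2.624e-04, 5.832e-04]  ψ = [0, 0, 2]  (obs o_3=2)
t=4: δ = [9.448e-05, 6.299e-05, 6.998e-05]  ψ = [0, 0, 2]  (obs o_4=0)
t=5: δ = [1.701e-05, 8.503e-06, 1.260e-05]  ψ = [0, 0, 2]  (obs o_5=2)
backtrack: best end state = 0; path = [0, 0, 0, 0, 0, 0]

path = [0, 0, 0, 0, 0, 0]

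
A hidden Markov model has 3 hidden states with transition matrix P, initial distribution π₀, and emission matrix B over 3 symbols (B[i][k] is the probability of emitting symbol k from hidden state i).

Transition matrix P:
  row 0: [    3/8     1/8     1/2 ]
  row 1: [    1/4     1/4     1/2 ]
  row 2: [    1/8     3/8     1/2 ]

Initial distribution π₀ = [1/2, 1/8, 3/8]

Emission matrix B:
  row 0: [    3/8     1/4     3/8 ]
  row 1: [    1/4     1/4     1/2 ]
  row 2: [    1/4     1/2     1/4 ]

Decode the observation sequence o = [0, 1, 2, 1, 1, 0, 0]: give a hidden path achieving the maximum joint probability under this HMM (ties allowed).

t=0: δ = [1.875e-01, 3.125e-02, 9.375e-02]  (obs o_0=0)
t=1: δ = [1.758e-02, 8.789e-03, 4.688e-02]  ψ = [0, 2, 0]  (obs o_1=1)
t=2: δ = [2.472e-03, 8.789e-03, 5.859e-03]  ψ = [0, 2, 2]  (obs o_2=2)
t=3: δ = [5.493e-04, 5.493e-04, 2.197e-03]  ψ = [1, 1, 1]  (obs o_3=1)
t=4: δ = [6.866e-05, 2.060e-04, 5.493e-04]  ψ = [2, 2, 2]  (obs o_4=1)
t=5: δ = [2.575e-05, 5.150e-05, 6.866e-05]  ψ = [2, 2, 2]  (obs o_5=0)
t=6: δ = [4.828e-06, 6.437e-06, 8.583e-06]  ψ = [1, 2, 2]  (obs o_6=0)
backtrack: best end state = 2; path = [0, 2, 1, 2, 2, 2, 2]

path = [0, 2, 1, 2, 2, 2, 2]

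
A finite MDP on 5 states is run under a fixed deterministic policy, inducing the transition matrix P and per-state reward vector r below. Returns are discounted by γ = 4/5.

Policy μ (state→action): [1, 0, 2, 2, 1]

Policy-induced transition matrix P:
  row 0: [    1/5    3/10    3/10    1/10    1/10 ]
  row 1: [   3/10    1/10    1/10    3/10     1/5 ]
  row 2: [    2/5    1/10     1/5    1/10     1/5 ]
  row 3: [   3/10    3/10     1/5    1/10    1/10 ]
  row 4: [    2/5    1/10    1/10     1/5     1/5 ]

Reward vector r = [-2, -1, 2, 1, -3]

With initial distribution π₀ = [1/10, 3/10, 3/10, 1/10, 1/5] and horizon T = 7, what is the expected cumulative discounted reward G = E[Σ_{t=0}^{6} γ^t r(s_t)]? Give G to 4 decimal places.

G = -2.6207

t=0: π = [0.1000, 0.3000, 0.3000, 0.1000, 0.2000], E[r] = -0.4000, γ^t·E[r] = -0.400000, running G = -0.400000
t=1: π = [0.3400, 0.1400, 0.1600, 0.1800, 0.1800], E[r] = -0.8600, γ^t·E[r] = -0.688000, running G = -1.088000
t=2: π = [0.3000, 0.2040, 0.2020, 0.1460, 0.1480], E[r] = -0.6980, γ^t·E[r] = -0.446720, running G = -1.534720
t=3: π = [0.3050, 0.1892, 0.1948, 0.1556, 0.1554], E[r] = -0.7202, γ^t·E[r] = -0.368742, running G = -1.903462
t=4: π = [0.3045, 0.1921, 0.1960, 0.1534, 0.1539], E[r] = -0.7175, γ^t·E[r] = -0.293896, running G = -2.197359
t=5: π = [0.3045, 0.1916, 0.1958, 0.1538, 0.1542], E[r] = -0.7178, γ^t·E[r] = -0.235206, running G = -2.432565
t=6: π = [0.3046, 0.1917, 0.1959, 0.1537, 0.1542], E[r] = -0.7178, γ^t·E[r] = -0.188161, running G = -2.620726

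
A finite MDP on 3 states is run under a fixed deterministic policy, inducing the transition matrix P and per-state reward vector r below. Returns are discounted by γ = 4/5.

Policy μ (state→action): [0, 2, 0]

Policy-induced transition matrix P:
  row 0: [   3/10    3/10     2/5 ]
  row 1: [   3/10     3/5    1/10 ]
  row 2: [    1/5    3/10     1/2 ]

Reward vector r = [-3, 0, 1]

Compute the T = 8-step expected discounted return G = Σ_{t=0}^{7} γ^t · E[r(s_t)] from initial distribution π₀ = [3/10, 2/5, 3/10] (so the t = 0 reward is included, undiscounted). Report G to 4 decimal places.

G = -2.1941

t=0: π = [0.3000, 0.4000, 0.3000], E[r] = -0.6000, γ^t·E[r] = -0.600000, running G = -0.600000
t=1: π = [0.2700, 0.4200, 0.3100], E[r] = -0.5000, γ^t·E[r] = -0.400000, running G = -1.000000
t=2: π = [0.2690, 0.4260, 0.3050], E[r] = -0.5020, γ^t·E[r] = -0.321280, running G = -1.321280
t=3: π = [0.2695, 0.4278, 0.3027], E[r] = -0.5058, γ^t·E[r] = -0.258970, running G = -1.580250
t=4: π = [0.2697, 0.4283, 0.3019], E[r] = -0.5073, γ^t·E[r] = -0.207774, running G = -1.788023
t=5: π = [0.2698, 0.4285, 0.3017], E[r] = -0.5077, γ^t·E[r] = -0.166373, running G = -1.954396
t=6: π = [0.2698, 0.4286, 0.3016], E[r] = -0.5079, γ^t·E[r] = -0.133136, running G = -2.087532
t=7: π = [0.2698, 0.4286, 0.3016], E[r] = -0.5079, γ^t·E[r] = -0.106518, running G = -2.194051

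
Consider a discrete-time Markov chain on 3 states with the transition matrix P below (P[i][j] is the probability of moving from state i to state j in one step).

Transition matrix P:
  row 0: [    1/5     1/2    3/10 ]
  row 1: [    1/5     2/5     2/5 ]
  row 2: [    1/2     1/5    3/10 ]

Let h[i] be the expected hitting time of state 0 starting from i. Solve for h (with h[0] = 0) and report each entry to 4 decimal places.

h = [0.0000, 3.2353, 2.3529]

First-step conditioning: h[0] = 0; for i ≠ 0, h[i] = 1 + Σ_k P[i][k]·h[k].
  h[1] = 1 + 2/5·h[1] + 2/5·h[2]
  h[2] = 1 + 1/5·h[1] + 3/10·h[2]
Solving the 2×2 linear system over states ≠ 0 gives exactly h = [0, 55/17, 40/17] (h[0] = 0 is the target).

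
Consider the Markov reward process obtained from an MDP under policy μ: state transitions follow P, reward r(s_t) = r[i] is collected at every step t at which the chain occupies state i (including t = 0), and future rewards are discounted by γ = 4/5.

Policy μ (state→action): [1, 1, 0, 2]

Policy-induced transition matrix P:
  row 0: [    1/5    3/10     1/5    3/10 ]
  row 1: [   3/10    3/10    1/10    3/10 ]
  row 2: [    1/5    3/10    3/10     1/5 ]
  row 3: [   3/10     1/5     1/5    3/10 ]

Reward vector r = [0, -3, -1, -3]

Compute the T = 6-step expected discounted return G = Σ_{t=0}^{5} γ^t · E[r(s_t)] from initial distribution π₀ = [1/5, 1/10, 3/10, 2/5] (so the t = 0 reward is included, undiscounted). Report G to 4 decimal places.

t=0: π = [0.2000, 0.1000, 0.3000, 0.4000], E[r] = -1.8000, γ^t·E[r] = -1.800000, running G = -1.800000
t=1: π = [0.2500, 0.2600, 0.2200, 0.2700], E[r] = -1.8100, γ^t·E[r] = -1.448000, running G = -3.248000
t=2: π = [0.2530, 0.2730, 0.1960, 0.2780], E[r] = -1.8490, γ^t·E[r] = -1.183360, running G = -4.431360
t=3: π = [0.2551, 0.2722, 0.1923, 0.2804], E[r] = -1.8501, γ^t·E[r] = -0.947251, running G = -5.378611
t=4: π = [0.2553, 0.2720, 0.1920, 0.2808], E[r] = -1.8502, γ^t·E[r] = -0.757842, running G = -6.136453
t=5: π = [0.2553, 0.2719, 0.1920, 0.2808], E[r] = -1.8502, γ^t·E[r] = -0.606264, running G = -6.742717

G = -6.7427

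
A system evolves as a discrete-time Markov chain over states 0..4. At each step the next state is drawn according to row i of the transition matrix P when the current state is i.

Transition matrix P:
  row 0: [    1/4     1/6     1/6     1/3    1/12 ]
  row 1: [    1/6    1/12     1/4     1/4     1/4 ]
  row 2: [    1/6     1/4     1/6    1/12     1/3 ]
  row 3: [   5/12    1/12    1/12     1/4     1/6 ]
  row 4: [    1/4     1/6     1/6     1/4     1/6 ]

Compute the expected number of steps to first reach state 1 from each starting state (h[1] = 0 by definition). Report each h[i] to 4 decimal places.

h = [6.3749, 0.0000, 5.6967, 6.9137, 6.3259]

First-step conditioning: h[1] = 0; for i ≠ 1, h[i] = 1 + Σ_k P[i][k]·h[k].
  h[0] = 1 + 1/4·h[0] + 1/6·h[2] + 1/3·h[3] + 1/12·h[4]
  h[2] = 1 + 1/6·h[0] + 1/6·h[2] + 1/12·h[3] + 1/3·h[4]
  h[3] = 1 + 5/12·h[0] + 1/12·h[2] + 1/4·h[3] + 1/6·h[4]
  h[4] = 1 + 1/4·h[0] + 1/6·h[2] + 1/4·h[3] + 1/6·h[4]
Solving the 4×4 linear system over states ≠ 1 gives exactly h = [20304/3185, 0, 2592/455, 4404/637, 20148/3185] (h[1] = 0 is the target).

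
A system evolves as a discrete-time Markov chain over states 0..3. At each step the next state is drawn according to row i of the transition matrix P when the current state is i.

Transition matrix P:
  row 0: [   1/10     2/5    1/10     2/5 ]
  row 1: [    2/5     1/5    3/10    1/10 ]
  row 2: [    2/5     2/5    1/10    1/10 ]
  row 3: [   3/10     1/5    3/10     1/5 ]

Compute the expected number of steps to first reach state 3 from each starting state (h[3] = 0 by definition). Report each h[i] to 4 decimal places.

h = [4.0000, 5.2000, 5.2000, 0.0000]

First-step conditioning: h[3] = 0; for i ≠ 3, h[i] = 1 + Σ_k P[i][k]·h[k].
  h[0] = 1 + 1/10·h[0] + 2/5·h[1] + 1/10·h[2]
  h[1] = 1 + 2/5·h[0] + 1/5·h[1] + 3/10·h[2]
  h[2] = 1 + 2/5·h[0] + 2/5·h[1] + 1/10·h[2]
Solving the 3×3 linear system over states ≠ 3 gives exactly h = [4, 26/5, 26/5, 0] (h[3] = 0 is the target).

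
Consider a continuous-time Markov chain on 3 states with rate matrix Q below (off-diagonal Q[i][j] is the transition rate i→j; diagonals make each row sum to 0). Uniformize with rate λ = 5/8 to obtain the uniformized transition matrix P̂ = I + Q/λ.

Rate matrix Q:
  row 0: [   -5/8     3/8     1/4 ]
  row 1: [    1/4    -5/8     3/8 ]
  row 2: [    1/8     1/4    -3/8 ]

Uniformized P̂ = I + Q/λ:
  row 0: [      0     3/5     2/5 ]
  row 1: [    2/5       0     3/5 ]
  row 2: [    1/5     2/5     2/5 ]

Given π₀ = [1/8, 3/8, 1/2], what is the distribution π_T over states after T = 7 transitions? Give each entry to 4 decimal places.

π = [0.2201, 0.3162, 0.4638]

t=0: π = [0.1250, 0.3750, 0.5000]
t=1: π = [0.2500, 0.2750, 0.4750]
t=2: π = [0.2050, 0.3400, 0.4550]
t=3: π = [0.2270, 0.3050, 0.4680]
t=4: π = [0.2156, 0.3234, 0.4610]
t=5: π = [0.2216, 0.3138, 0.4647]
t=6: π = [0.2184, 0.3188, 0.4628]
t=7: π = [0.2201, 0.3162, 0.4638]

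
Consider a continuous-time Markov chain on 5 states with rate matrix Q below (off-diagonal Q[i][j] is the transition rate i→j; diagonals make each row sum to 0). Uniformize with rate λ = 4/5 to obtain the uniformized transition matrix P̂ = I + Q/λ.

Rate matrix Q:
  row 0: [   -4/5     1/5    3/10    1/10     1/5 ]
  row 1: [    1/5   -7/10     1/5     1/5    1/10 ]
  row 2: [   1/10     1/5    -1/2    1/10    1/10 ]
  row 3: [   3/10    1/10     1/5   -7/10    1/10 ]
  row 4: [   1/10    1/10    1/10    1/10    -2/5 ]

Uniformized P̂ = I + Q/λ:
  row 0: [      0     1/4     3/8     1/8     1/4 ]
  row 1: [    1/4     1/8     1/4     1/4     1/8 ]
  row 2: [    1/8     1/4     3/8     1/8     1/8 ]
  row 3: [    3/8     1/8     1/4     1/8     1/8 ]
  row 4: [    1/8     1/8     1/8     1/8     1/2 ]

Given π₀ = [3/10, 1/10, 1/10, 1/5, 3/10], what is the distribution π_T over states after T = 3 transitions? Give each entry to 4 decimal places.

π = [0.1635, 0.1787, 0.2729, 0.1471, 0.2379]

t=0: π = [0.3000, 0.1000, 0.1000, 0.2000, 0.3000]
t=1: π = [0.1500, 0.1750, 0.2625, 0.1375, 0.2750]
t=2: π = [0.1625, 0.1766, 0.2672, 0.1469, 0.2469]
t=3: π = [0.1635, 0.1787, 0.2729, 0.1471, 0.2379]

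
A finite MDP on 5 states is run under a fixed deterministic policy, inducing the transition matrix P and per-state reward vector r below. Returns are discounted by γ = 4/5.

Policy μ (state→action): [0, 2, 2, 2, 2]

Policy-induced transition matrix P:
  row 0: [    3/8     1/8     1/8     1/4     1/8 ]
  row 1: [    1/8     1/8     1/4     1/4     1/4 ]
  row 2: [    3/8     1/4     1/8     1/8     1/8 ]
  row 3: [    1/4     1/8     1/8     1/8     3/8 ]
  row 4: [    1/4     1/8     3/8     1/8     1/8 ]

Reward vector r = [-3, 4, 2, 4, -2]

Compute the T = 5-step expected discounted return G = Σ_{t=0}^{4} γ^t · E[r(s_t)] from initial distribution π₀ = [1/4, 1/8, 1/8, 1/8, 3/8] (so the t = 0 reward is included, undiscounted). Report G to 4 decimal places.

t=0: π = [0.2500, 0.1250, 0.1250, 0.1250, 0.3750], E[r] = -0.2500, γ^t·E[r] = -0.250000, running G = -0.250000
t=1: π = [0.2813, 0.1406, 0.2344, 0.1719, 0.1719], E[r] = 0.5313, γ^t·E[r] = 0.425000, running G = 0.175000
t=2: π = [0.2969, 0.1543, 0.1855, 0.1777, 0.1855], E[r] = 0.4375, γ^t·E[r] = 0.280000, running G = 0.455000
t=3: π = [0.2910, 0.1482, 0.1907, 0.1814, 0.1887], E[r] = 0.4492, γ^t·E[r] = 0.230000, running G = 0.685000
t=4: π = [0.2917, 0.1488, 0.1907, 0.1799, 0.1889], E[r] = 0.4435, γ^t·E[r] = 0.181675, running G = 0.866675

G = 0.8667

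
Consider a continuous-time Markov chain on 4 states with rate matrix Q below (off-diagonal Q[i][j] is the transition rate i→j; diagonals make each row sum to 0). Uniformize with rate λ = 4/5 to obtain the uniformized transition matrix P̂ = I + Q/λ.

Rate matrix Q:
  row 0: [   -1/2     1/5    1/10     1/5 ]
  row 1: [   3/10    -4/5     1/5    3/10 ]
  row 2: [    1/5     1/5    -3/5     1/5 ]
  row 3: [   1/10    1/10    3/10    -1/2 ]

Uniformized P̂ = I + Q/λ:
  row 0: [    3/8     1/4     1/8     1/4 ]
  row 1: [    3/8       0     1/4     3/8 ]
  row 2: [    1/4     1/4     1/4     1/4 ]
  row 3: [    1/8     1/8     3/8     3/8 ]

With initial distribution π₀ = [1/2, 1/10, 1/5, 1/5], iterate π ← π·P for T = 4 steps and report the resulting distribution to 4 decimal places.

t=0: π = [0.5000, 0.1000, 0.2000, 0.2000]
t=1: π = [0.3000, 0.2000, 0.2125, 0.2875]
t=2: π = [0.2766, 0.1641, 0.2484, 0.3109]
t=3: π = [0.2662, 0.1701, 0.2543, 0.3094]
t=4: π = [0.2659, 0.1688, 0.2554, 0.3099]

π = [0.2659, 0.1688, 0.2554, 0.3099]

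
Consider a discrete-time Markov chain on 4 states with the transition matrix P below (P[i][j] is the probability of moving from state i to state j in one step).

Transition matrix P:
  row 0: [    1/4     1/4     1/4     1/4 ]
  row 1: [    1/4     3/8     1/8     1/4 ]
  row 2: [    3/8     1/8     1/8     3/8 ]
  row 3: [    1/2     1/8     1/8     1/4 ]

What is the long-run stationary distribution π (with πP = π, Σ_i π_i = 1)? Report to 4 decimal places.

Balance equations π_j = Σ_i π_i·P[i][j]:
  π_0 = 1/4·π_0 + 1/4·π_1 + 3/8·π_2 + 1/2·π_3
  π_1 = 1/4·π_0 + 3/8·π_1 + 1/8·π_2 + 1/8·π_3
  π_2 = 1/4·π_0 + 1/8·π_1 + 1/8·π_2 + 1/8·π_3
  normalize: π_0 + π_1 + π_2 + π_3 = 1
Solving the linear system gives exactly π = [85/251, 56/251, 42/251, 68/251].

π = [0.3386, 0.2231, 0.1673, 0.2709]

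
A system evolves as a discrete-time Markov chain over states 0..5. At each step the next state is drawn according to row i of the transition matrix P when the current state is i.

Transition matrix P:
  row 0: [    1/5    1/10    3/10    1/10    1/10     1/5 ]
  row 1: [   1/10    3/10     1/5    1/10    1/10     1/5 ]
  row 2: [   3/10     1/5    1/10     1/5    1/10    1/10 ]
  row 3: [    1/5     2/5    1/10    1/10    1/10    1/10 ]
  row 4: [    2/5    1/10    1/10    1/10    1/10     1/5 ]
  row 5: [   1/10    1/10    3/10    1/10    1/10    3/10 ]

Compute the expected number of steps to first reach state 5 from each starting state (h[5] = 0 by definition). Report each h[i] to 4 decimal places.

h = [5.9414, 5.8753, 6.4700, 6.4099, 5.8356, 0.0000]

First-step conditioning: h[5] = 0; for i ≠ 5, h[i] = 1 + Σ_k P[i][k]·h[k].
  h[0] = 1 + 1/5·h[0] + 1/10·h[1] + 3/10·h[2] + 1/10·h[3] + 1/10·h[4]
  h[1] = 1 + 1/10·h[0] + 3/10·h[1] + 1/5·h[2] + 1/10·h[3] + 1/10·h[4]
  h[2] = 1 + 3/10·h[0] + 1/5·h[1] + 1/10·h[2] + 1/5·h[3] + 1/10·h[4]
  h[3] = 1 + 1/5·h[0] + 2/5·h[1] + 1/10·h[2] + 1/10·h[3] + 1/10·h[4]
  h[4] = 1 + 2/5·h[0] + 1/10·h[1] + 1/10·h[2] + 1/10·h[3] + 1/10·h[4]
Solving the 5×5 linear system over states ≠ 5 gives exactly h = [49450/8323, 48900/8323, 53850/8323, 53350/8323, 48570/8323, 0] (h[5] = 0 is the target).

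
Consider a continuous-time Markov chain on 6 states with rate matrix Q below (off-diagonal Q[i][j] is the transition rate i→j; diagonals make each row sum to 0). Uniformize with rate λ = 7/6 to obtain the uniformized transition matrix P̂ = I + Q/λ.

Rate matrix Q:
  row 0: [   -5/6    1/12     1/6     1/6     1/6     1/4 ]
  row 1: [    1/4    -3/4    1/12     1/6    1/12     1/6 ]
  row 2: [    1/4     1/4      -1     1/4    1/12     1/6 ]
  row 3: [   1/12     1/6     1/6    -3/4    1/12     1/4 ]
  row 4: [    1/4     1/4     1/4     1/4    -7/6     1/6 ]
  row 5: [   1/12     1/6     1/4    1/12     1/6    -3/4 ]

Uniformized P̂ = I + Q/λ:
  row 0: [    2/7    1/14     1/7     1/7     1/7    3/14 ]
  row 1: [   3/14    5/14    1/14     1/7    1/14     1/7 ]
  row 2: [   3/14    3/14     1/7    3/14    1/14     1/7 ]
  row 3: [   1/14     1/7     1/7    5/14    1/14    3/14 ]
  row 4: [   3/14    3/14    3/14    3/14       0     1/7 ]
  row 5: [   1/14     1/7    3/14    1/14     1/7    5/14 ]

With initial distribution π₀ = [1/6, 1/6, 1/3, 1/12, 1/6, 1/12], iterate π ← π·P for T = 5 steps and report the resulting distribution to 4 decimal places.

t=0: π = [0.1667, 0.1667, 0.3333, 0.0833, 0.1667, 0.0833]
t=1: π = [0.2024, 0.2024, 0.1488, 0.1905, 0.0774, 0.1786]
t=2: π = [0.1760, 0.1879, 0.1467, 0.1871, 0.0931, 0.2092]
t=3: π = [0.1703, 0.1877, 0.1510, 0.1851, 0.0923, 0.2136]
t=4: π = [0.1695, 0.1883, 0.1513, 0.1846, 0.0923, 0.2140]
t=5: π = [0.1694, 0.1885, 0.1513, 0.1845, 0.0922, 0.2140]

π = [0.1694, 0.1885, 0.1513, 0.1845, 0.0922, 0.2140]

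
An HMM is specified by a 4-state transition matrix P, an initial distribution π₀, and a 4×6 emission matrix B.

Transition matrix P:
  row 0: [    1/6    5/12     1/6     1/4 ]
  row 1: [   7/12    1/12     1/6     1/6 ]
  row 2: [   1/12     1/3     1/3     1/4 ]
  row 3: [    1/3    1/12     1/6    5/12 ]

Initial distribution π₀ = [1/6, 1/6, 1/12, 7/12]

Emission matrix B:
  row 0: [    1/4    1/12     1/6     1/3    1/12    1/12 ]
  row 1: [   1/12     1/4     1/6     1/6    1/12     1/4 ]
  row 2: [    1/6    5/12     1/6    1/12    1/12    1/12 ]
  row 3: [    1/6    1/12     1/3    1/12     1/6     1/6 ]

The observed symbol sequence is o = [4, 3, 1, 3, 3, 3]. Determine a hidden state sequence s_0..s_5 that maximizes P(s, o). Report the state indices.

t=0: δ = [1.389e-02, 1.389e-02, 6.944e-03, 9.722e-02]  (obs o_0=4)
t=1: δ = [1.080e-02, 1.350e-03, 1.350e-03, 3.376e-03]  ψ = [3, 3, 3, 3]  (obs o_1=3)
t=2: δ = [1.500e-04, 1.125e-03, 7.502e-04, 2.251e-04]  ψ = [0, 0, 0, 0]  (obs o_2=1)
t=3: δ = [2.188e-04, 4.168e-05, 2.084e-05, 1.563e-05]  ψ = [1, 2, 2, 1]  (obs o_3=3)
t=4: δ = [1.216e-05, 1.519e-05, 3.039e-06, 4.558e-06]  ψ = [0, 0, 0, 0]  (obs o_4=3)
t=5: δ = [2.954e-06, 8.441e-07, 2.110e-07, 2.532e-07]  ψ = [1, 0, 1, 0]  (obs o_5=3)
backtrack: best end state = 0; path = [3, 0, 1, 0, 1, 0]

path = [3, 0, 1, 0, 1, 0]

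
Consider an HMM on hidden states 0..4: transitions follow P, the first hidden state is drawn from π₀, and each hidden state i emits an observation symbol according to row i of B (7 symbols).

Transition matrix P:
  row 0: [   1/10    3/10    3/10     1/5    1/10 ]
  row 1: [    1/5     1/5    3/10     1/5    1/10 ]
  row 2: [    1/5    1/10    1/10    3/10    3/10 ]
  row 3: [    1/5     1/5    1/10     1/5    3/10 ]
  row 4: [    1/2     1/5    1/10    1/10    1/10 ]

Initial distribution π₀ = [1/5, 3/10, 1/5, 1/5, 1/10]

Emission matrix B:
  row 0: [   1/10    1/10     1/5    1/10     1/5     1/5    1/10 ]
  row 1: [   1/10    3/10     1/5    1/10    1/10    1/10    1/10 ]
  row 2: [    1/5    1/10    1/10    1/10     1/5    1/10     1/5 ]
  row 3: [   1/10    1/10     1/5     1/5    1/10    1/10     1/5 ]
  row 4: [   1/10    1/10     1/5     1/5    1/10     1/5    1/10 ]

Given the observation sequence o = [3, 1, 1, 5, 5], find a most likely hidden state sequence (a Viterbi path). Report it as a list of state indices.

path = [3, 1, 2, 4, 0]

t=0: δ = [2.000e-02, 3.000e-02, 2.000e-02, 4.000e-02, 2.000e-02]  (obs o_0=3)
t=1: δ = [1.000e-03, 2.400e-03, 9.000e-04, 8.000e-04, 1.200e-03]  ψ = [4, 3, 1, 3, 3]  (obs o_1=1)
t=2: δ = [6.000e-05, 1.440e-04, 7.200e-05, 4.800e-05, 2.700e-05]  ψ = [4, 1, 1, 1, 2]  (obs o_2=1)
t=3: δ = [5.760e-06, 2.880e-06, 4.320e-06, 2.880e-06, 4.320e-06]  ψ = [1, 1, 1, 1, 2]  (obs o_3=5)
t=4: δ = [4.320e-07, 1.728e-07, 1.728e-07, 1.296e-07, 2.592e-07]  ψ = [4, 0, 0, 2, 2]  (obs o_4=5)
backtrack: best end state = 0; path = [3, 1, 2, 4, 0]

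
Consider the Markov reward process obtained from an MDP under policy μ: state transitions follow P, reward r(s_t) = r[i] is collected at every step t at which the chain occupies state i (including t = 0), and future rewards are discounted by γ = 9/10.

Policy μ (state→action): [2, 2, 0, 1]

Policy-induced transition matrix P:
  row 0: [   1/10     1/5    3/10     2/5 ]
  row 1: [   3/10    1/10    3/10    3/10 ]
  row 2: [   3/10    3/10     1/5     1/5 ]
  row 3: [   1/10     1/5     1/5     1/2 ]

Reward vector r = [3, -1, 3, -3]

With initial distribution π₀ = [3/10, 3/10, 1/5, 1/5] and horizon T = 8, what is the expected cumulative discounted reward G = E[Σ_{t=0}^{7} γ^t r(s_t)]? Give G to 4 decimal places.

t=0: π = [0.3000, 0.3000, 0.2000, 0.2000], E[r] = 0.6000, γ^t·E[r] = 0.600000, running G = 0.600000
t=1: π = [0.2000, 0.1900, 0.2600, 0.3500], E[r] = 0.1400, γ^t·E[r] = 0.126000, running G = 0.726000
t=2: π = [0.1900, 0.2070, 0.2390, 0.3640], E[r] = -0.0120, γ^t·E[r] = -0.009720, running G = 0.716280
t=3: π = [0.1892, 0.2032, 0.2397, 0.3679], E[r] = -0.0202, γ^t·E[r] = -0.014726, running G = 0.701554
t=4: π = [0.1886, 0.2037, 0.2392, 0.3685], E[r] = -0.0258, γ^t·E[r] = -0.016914, running G = 0.684640
t=5: π = [0.1886, 0.2036, 0.2392, 0.3686], E[r] = -0.0261, γ^t·E[r] = -0.015398, running G = 0.669242
t=6: π = [0.1886, 0.2036, 0.2392, 0.3687], E[r] = -0.0262, γ^t·E[r] = -0.013949, running G = 0.655294
t=7: π = [0.1886, 0.2036, 0.2392, 0.3687], E[r] = -0.0263, γ^t·E[r] = -0.012560, running G = 0.642733

G = 0.6427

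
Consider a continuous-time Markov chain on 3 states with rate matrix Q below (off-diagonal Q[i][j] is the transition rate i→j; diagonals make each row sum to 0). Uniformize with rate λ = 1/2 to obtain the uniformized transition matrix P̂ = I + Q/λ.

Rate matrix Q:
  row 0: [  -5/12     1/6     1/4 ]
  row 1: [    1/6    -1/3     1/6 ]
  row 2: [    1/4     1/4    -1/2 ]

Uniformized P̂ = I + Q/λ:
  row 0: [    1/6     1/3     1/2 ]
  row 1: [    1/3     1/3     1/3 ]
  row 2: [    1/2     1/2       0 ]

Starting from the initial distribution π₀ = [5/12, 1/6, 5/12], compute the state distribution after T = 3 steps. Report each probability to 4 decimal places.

π = [0.3299, 0.3835, 0.2867]

t=0: π = [0.4167, 0.1667, 0.4167]
t=1: π = [0.3333, 0.4028, 0.2639]
t=2: π = [0.3218, 0.3773, 0.3009]
t=3: π = [0.3299, 0.3835, 0.2867]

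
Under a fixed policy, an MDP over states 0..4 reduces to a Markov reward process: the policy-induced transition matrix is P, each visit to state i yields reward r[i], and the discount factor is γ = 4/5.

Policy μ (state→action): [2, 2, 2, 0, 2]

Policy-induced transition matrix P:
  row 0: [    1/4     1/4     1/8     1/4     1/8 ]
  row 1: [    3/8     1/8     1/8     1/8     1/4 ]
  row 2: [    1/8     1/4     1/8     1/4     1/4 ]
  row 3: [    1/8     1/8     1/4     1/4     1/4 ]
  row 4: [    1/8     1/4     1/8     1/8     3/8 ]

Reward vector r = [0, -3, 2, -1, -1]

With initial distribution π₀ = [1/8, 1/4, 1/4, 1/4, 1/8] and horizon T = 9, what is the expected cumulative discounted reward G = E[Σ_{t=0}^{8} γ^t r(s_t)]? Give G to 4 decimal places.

t=0: π = [0.1250, 0.2500, 0.2500, 0.2500, 0.1250], E[r] = -0.6250, γ^t·E[r] = -0.625000, running G = -0.625000
t=1: π = [0.2031, 0.1875, 0.1563, 0.2031, 0.2500], E[r] = -0.7031, γ^t·E[r] = -0.562500, running G = -1.187500
t=2: π = [0.1973, 0.2012, 0.1504, 0.1953, 0.2559], E[r] = -0.7539, γ^t·E[r] = -0.482500, running G = -1.670000
t=3: π = [0.2000, 0.2004, 0.1494, 0.1929, 0.2573], E[r] = -0.7527, γ^t·E[r] = -0.385375, running G = -2.055375
t=4: π = [0.2001, 0.2008, 0.1491, 0.1928, 0.2572], E[r] = -0.7542, γ^t·E[r] = -0.308938, running G = -2.364313
t=5: π = [0.2002, 0.2008, 0.1491, 0.1927, 0.2571], E[r] = -0.7541, γ^t·E[r] = -0.247098, running G = -2.611410
t=6: π = [0.2002, 0.2008, 0.1491, 0.1928, 0.2571], E[r] = -0.7541, γ^t·E[r] = -0.197684, running G = -2.809094
t=7: π = [0.2002, 0.2008, 0.1491, 0.1928, 0.2571], E[r] = -0.7541, γ^t·E[r] = -0.158145, running G = -2.967239
t=8: π = [0.2002, 0.2008, 0.1491, 0.1928, 0.2571], E[r] = -0.7541, γ^t·E[r] = -0.126516, running G = -3.093755

G = -3.0938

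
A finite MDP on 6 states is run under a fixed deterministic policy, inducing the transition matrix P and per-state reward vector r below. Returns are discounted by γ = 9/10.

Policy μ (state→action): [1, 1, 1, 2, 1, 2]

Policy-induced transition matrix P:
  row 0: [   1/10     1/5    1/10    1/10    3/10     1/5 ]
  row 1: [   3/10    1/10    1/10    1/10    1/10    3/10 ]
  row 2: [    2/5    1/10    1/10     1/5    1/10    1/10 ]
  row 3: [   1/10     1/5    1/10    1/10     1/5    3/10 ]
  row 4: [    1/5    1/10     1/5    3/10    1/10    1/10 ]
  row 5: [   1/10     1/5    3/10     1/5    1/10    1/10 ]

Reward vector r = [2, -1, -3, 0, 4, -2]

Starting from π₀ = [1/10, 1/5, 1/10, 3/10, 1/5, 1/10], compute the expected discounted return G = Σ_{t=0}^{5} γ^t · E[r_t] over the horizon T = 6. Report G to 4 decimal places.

t=0: π = [0.1000, 0.2000, 0.1000, 0.3000, 0.2000, 0.1000], E[r] = 0.3000, γ^t·E[r] = 0.300000, running G = 0.300000
t=1: π = [0.1900, 0.1500, 0.1400, 0.1600, 0.1500, 0.2100], E[r] = -0.0100, γ^t·E[r] = -0.009000, running G = 0.291000
t=2: π = [0.1870, 0.1560, 0.1570, 0.1650, 0.1540, 0.1810], E[r] = 0.0010, γ^t·E[r] = 0.000810, running G = 0.291810
t=3: π = [0.1937, 0.1533, 0.1516, 0.1646, 0.1539, 0.1829], E[r] = 0.0291, γ^t·E[r] = 0.021214, running G = 0.313024
t=4: π = [0.1915, 0.1541, 0.1520, 0.1642, 0.1552, 0.1830], E[r] = 0.0279, γ^t·E[r] = 0.018325, running G = 0.331349
t=5: π = [0.1919, 0.1539, 0.1521, 0.1645, 0.1547, 0.1828], E[r] = 0.0269, γ^t·E[r] = 0.015907, running G = 0.347256

G = 0.3473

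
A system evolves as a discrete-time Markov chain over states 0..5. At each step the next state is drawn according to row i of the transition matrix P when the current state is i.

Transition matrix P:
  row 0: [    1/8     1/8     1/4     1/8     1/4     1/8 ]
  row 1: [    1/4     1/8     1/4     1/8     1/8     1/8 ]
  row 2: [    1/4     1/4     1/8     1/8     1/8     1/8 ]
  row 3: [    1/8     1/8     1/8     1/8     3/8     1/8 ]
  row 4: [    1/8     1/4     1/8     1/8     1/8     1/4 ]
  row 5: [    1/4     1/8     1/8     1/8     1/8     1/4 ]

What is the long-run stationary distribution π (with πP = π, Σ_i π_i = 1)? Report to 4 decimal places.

π = [0.1884, 0.1687, 0.1696, 0.1250, 0.1798, 0.1685]

Balance equations π_j = Σ_i π_i·P[i][j]:
  π_0 = 1/8·π_0 + 1/4·π_1 + 1/4·π_2 + 1/8·π_3 + 1/8·π_4 + 1/4·π_5
  π_1 = 1/8·π_0 + 1/8·π_1 + 1/4·π_2 + 1/8·π_3 + 1/4·π_4 + 1/8·π_5
  π_2 = 1/4·π_0 + 1/4·π_1 + 1/8·π_2 + 1/8·π_3 + 1/8·π_4 + 1/8·π_5
  π_3 = 1/8·π_0 + 1/8·π_1 + 1/8·π_2 + 1/8·π_3 + 1/8·π_4 + 1/8·π_5
  π_4 = 1/4·π_0 + 1/8·π_1 + 1/8·π_2 + 3/8·π_3 + 1/8·π_4 + 1/8·π_5
  normalize: π_0 + π_1 + π_2 + π_3 + π_4 + π_5 = 1
Solving the linear system gives exactly π = [55/292, 3103/18396, 6241/36792, 1/8, 105/584, 689/4088].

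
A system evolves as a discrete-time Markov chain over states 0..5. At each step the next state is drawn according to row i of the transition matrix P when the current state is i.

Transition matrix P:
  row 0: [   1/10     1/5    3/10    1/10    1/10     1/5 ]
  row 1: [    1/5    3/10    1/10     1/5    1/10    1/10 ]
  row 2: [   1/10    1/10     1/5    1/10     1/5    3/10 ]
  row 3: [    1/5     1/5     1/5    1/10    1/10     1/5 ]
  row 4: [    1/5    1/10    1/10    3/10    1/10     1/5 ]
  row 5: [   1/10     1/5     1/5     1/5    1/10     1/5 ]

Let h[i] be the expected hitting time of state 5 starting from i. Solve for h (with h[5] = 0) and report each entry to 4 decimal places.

h = [4.9558, 5.6248, 4.4485, 5.0065, 5.0005, 0.0000]

First-step conditioning: h[5] = 0; for i ≠ 5, h[i] = 1 + Σ_k P[i][k]·h[k].
  h[0] = 1 + 1/10·h[0] + 1/5·h[1] + 3/10·h[2] + 1/10·h[3] + 1/10·h[4]
  h[1] = 1 + 1/5·h[0] + 3/10·h[1] + 1/10·h[2] + 1/5·h[3] + 1/10·h[4]
  h[2] = 1 + 1/10·h[0] + 1/10·h[1] + 1/5·h[2] + 1/10·h[3] + 1/5·h[4]
  h[3] = 1 + 1/5·h[0] + 1/5·h[1] + 1/5·h[2] + 1/10·h[3] + 1/10·h[4]
  h[4] = 1 + 1/5·h[0] + 1/10·h[1] + 1/10·h[2] + 3/10·h[3] + 1/10·h[4]
Solving the 5×5 linear system over states ≠ 5 gives exactly h = [897/181, 11199/1991, 8857/1991, 9968/1991, 9956/1991, 0] (h[5] = 0 is the target).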